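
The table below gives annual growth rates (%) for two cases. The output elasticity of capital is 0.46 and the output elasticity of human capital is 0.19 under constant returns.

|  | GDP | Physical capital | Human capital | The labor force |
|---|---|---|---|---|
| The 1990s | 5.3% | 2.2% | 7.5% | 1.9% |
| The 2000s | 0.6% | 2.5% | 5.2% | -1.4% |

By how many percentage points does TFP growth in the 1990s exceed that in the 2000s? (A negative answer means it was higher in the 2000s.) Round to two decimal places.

3.25 percentage points

Labor's share = 1 − 0.46 − 0.19 = 0.35.
The 1990s: TFP = 5.3 − 1.012 − 1.425 − 0.665 = 2.198%.
The 2000s: TFP = 0.6 − 1.15 − 0.988 + 0.49 = -1.048%.
Difference = 2.198 − (-1.048) = 3.246 pp.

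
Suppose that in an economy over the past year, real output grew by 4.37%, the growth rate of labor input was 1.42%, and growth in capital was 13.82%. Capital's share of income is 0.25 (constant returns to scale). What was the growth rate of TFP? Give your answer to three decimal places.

-0.150%

Labor's share = 1 − 0.25 = 0.75.
Capital: 0.25 × 13.82 = 3.455 pp.
Labor input: 0.75 × 1.42 = 1.065 pp.
TFP growth = 4.37 − 4.52 = -0.15%.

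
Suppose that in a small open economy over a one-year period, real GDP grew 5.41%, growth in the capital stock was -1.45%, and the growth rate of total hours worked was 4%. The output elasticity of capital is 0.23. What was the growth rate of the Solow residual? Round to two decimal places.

2.66%

Labor's share = 1 − 0.23 = 0.77.
The capital stock: 0.23 × (-1.45) = -0.3335 pp.
Total hours worked: 0.77 × 4 = 3.08 pp.
TFP growth = 5.41 − 2.7465 = 2.6635%.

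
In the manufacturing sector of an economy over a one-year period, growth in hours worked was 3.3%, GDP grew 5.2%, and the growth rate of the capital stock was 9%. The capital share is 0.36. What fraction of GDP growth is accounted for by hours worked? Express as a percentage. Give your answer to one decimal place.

Hours worked accounted for 40.6% of growth.

Labor's share = 1 − 0.36 = 0.64.
Hours worked contributed 0.64 × 3.3 = 2.112 pp.
Share of growth = 2.112 / 5.2 × 100 = 40.615%.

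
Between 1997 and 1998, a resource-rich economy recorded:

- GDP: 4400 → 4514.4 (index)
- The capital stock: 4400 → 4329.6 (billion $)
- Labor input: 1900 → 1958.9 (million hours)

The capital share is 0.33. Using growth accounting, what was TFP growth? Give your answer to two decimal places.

TFP grew 1.05%.

GDP growth = (4514.4 − 4400) / 4400 = 2.6%.
The capital stock growth = (4329.6 − 4400) / 4400 = -1.6%.
Labor input growth = (1958.9 − 1900) / 1900 = 3.1%.
Labor's share = 1 − 0.33 = 0.67.
The capital stock: 0.33 × (-1.6) = -0.528 pp.
Labor input: 0.67 × 3.1 = 2.077 pp.
TFP growth = 2.6 − 1.549 = 1.051%.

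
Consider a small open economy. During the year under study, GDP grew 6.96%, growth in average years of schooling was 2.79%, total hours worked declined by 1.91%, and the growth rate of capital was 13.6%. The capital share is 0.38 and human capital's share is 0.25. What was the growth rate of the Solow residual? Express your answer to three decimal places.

Labor's share = 1 − 0.38 − 0.25 = 0.37.
Capital: 0.38 × 13.6 = 5.168 pp.
Average years of schooling: 0.25 × 2.79 = 0.6975 pp.
Total hours worked: 0.37 × (-1.91) = -0.7067 pp.
TFP growth = 6.96 − 5.1588 = 1.8012%.

1.801%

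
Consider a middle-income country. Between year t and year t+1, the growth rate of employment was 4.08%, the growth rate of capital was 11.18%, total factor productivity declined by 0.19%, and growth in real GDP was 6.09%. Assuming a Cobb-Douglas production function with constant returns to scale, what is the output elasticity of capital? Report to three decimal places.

0.310

gY = gA + α·gK + (1−α)·gL, so gY − gA − gL = α(gK − gL).
6.09 + 0.19 − 4.08 = α × (11.18 − 4.08).
2.2 = 7.1 α, so α = 0.30986.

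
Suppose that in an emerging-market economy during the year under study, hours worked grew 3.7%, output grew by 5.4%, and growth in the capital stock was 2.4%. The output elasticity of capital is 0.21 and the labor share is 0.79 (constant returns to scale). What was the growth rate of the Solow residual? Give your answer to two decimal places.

Labor's share = 1 − 0.21 = 0.79.
The capital stock: 0.21 × 2.4 = 0.504 pp.
Hours worked: 0.79 × 3.7 = 2.923 pp.
TFP growth = 5.4 − 3.427 = 1.973%.

1.97%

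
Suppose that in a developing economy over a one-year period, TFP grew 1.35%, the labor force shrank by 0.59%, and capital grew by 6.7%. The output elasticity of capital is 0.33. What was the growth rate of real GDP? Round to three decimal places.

Labor's share = 1 − 0.33 = 0.67.
Capital: 0.33 × 6.7 = 2.211 pp.
The labor force: 0.67 × (-0.59) = -0.3953 pp.
Output growth = 1.35 + 1.8157 = 3.1657%.

Real GDP grew 3.166%.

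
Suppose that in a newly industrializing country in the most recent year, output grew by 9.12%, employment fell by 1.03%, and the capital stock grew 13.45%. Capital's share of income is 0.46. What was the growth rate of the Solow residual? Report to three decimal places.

3.489%

Labor's share = 1 − 0.46 = 0.54.
The capital stock: 0.46 × 13.45 = 6.187 pp.
Employment: 0.54 × (-1.03) = -0.5562 pp.
TFP growth = 9.12 − 5.6308 = 3.4892%.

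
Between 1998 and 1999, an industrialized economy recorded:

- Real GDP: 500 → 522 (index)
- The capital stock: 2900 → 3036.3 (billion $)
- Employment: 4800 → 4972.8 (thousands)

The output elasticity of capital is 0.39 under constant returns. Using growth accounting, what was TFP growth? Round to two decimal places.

Real GDP growth = (522 − 500) / 500 = 4.4%.
The capital stock growth = (3036.3 − 2900) / 2900 = 4.7%.
Employment growth = (4972.8 − 4800) / 4800 = 3.6%.
Labor's share = 1 − 0.39 = 0.61.
The capital stock: 0.39 × 4.7 = 1.833 pp.
Employment: 0.61 × 3.6 = 2.196 pp.
TFP growth = 4.4 − 4.029 = 0.371%.

0.37%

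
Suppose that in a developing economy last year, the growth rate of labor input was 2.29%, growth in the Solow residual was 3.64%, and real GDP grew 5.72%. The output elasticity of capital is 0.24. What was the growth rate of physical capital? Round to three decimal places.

Physical capital growth was 1.415%.

Labor's share = 1 − 0.24 = 0.76.
gY = gA + 0.76×2.29 + 0.24×g.
0.24×g = 5.72 − 3.64 − 1.7404 = 0.3396.
g = 0.3396 / 0.24 = 1.415%.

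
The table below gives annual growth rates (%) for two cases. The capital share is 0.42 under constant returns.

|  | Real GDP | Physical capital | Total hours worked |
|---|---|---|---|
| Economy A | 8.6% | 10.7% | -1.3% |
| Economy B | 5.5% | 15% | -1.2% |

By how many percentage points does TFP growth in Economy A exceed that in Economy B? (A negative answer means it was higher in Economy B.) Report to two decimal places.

Labor's share = 1 − 0.42 = 0.58.
Economy A: TFP = 8.6 − 4.494 + 0.754 = 4.86%.
Economy B: TFP = 5.5 − 6.3 + 0.696 = -0.104%.
Difference = 4.86 − (-0.104) = 4.964 pp.

4.96 percentage points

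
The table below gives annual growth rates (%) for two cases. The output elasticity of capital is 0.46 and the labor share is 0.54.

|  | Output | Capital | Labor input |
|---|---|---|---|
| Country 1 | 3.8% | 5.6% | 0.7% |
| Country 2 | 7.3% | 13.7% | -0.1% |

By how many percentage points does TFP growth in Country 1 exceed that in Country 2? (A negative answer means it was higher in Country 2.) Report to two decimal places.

-0.21 percentage points

Labor's share = 1 − 0.46 = 0.54.
Country 1: TFP = 3.8 − 2.576 − 0.378 = 0.846%.
Country 2: TFP = 7.3 − 6.302 + 0.054 = 1.052%.
Difference = 0.846 − (1.052) = -0.206 pp.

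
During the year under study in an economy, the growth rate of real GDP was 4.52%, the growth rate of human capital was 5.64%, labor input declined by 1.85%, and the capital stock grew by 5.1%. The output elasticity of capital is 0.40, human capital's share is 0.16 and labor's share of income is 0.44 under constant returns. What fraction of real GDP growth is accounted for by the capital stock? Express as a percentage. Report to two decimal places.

The capital stock accounted for 45.13% of growth.

The capital stock contributed 0.4 × 5.1 = 2.04 pp.
Share of growth = 2.04 / 4.52 × 100 = 45.1327%.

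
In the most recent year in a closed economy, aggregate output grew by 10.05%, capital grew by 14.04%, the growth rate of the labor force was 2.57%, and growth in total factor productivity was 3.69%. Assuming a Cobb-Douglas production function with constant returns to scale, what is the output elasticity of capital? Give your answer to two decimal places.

0.33

gY = gA + α·gK + (1−α)·gL, so gY − gA − gL = α(gK − gL).
10.05 − 3.69 − 2.57 = α × (14.04 − 2.57).
3.79 = 11.47 α, so α = 0.3304.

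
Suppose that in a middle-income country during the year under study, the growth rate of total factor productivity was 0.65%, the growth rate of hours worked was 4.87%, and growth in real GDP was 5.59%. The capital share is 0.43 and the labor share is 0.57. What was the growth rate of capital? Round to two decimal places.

5.03%

Labor's share = 1 − 0.43 = 0.57.
gY = gA + 0.57×4.87 + 0.43×g.
0.43×g = 5.59 − 0.65 − 2.7759 = 2.1641.
g = 2.1641 / 0.43 = 5.0328%.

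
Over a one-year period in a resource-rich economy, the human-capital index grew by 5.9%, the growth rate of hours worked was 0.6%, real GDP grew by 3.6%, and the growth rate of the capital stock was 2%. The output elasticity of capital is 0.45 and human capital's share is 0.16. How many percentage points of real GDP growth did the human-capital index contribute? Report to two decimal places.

Contribution = share × growth = 0.16 × 5.9 = 0.944 pp.

0.94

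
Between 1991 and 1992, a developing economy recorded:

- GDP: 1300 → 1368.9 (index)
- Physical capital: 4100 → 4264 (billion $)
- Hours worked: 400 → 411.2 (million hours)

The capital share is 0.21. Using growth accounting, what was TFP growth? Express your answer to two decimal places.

2.25%

GDP growth = (1368.9 − 1300) / 1300 = 5.3%.
Physical capital growth = (4264 − 4100) / 4100 = 4%.
Hours worked growth = (411.2 − 400) / 400 = 2.8%.
Labor's share = 1 − 0.21 = 0.79.
Physical capital: 0.21 × 4 = 0.84 pp.
Hours worked: 0.79 × 2.8 = 2.212 pp.
TFP growth = 5.3 − 3.052 = 2.248%.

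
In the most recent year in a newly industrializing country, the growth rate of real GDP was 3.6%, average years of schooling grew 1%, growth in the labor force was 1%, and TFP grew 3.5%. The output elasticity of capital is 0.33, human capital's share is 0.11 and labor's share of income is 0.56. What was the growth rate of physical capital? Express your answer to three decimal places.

Labor's share = 1 − 0.33 − 0.11 = 0.56.
gY = gA + 0.11×1 + 0.56×1 + 0.33×g.
0.33×g = 3.6 − 3.5 − 0.67 = -0.57.
g = -0.57 / 0.33 = -1.72727%.

-1.727%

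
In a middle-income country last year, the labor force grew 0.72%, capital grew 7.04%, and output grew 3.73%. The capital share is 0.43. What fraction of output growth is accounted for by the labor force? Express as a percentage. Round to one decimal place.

Labor's share = 1 − 0.43 = 0.57.
The labor force contributed 0.57 × 0.72 = 0.4104 pp.
Share of growth = 0.4104 / 3.73 × 100 = 11.003%.

The labor force accounted for 11.0% of growth.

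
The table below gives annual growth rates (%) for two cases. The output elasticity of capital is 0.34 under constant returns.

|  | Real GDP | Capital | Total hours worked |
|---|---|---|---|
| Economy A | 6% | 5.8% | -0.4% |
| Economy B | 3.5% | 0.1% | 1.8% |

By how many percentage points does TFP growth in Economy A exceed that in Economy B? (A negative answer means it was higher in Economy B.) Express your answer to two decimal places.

2.01 percentage points

Labor's share = 1 − 0.34 = 0.66.
Economy A: TFP = 6 − 1.972 + 0.264 = 4.292%.
Economy B: TFP = 3.5 − 0.034 − 1.188 = 2.278%.
Difference = 4.292 − (2.278) = 2.014 pp.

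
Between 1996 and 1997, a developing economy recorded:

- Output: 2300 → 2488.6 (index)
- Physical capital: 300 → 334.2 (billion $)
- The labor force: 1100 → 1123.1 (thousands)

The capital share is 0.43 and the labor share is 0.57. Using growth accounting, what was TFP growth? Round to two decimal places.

Output growth = (2488.6 − 2300) / 2300 = 8.2%.
Physical capital growth = (334.2 − 300) / 300 = 11.4%.
The labor force growth = (1123.1 − 1100) / 1100 = 2.1%.
Labor's share = 1 − 0.43 = 0.57.
Physical capital: 0.43 × 11.4 = 4.902 pp.
The labor force: 0.57 × 2.1 = 1.197 pp.
TFP growth = 8.2 − 6.099 = 2.101%.

2.10%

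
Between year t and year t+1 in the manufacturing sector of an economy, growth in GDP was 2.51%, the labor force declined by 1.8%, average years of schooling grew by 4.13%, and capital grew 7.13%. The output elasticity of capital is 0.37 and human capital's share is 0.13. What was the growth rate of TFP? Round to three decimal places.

Labor's share = 1 − 0.37 − 0.13 = 0.5.
Capital: 0.37 × 7.13 = 2.6381 pp.
Average years of schooling: 0.13 × 4.13 = 0.5369 pp.
The labor force: 0.5 × (-1.8) = -0.9 pp.
TFP growth = 2.51 − 2.275 = 0.235%.

TFP grew 0.235%.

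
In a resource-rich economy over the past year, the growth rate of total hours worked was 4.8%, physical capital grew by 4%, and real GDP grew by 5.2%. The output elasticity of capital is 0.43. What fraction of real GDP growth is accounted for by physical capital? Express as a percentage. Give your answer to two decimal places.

33.08%

Physical capital contributed 0.43 × 4 = 1.72 pp.
Share of growth = 1.72 / 5.2 × 100 = 33.0769%.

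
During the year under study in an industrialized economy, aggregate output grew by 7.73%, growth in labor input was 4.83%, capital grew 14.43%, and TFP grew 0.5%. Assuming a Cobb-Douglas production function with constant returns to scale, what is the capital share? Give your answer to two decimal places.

The capital share is 0.25.

gY = gA + α·gK + (1−α)·gL, so gY − gA − gL = α(gK − gL).
7.73 − 0.5 − 4.83 = α × (14.43 − 4.83).
2.4 = 9.6 α, so α = 0.25.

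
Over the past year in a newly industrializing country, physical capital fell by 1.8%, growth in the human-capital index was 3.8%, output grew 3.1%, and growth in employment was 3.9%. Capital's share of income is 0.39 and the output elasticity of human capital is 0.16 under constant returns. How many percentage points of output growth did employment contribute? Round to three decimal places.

1.755 pp

Labor's share = 1 − 0.39 − 0.16 = 0.45.
Contribution = share × growth = 0.45 × 3.9 = 1.755 pp.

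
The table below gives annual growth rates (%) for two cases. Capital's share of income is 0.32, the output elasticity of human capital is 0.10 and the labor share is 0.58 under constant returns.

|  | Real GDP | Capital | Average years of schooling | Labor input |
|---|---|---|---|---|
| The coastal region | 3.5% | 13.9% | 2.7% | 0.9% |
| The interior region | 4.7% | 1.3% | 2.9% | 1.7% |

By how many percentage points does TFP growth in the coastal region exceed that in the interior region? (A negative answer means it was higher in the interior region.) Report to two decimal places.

-4.75 percentage points

Labor's share = 1 − 0.32 − 0.1 = 0.58.
The coastal region: TFP = 3.5 − 4.448 − 0.27 − 0.522 = -1.74%.
The interior region: TFP = 4.7 − 0.416 − 0.29 − 0.986 = 3.008%.
Difference = -1.74 − (3.008) = -4.748 pp.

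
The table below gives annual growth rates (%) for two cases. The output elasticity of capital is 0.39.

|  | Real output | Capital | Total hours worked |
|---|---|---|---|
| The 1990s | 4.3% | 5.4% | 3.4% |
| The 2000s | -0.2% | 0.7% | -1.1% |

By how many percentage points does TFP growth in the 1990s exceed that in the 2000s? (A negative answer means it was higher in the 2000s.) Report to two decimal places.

-0.08 percentage points

Labor's share = 1 − 0.39 = 0.61.
The 1990s: TFP = 4.3 − 2.106 − 2.074 = 0.12%.
The 2000s: TFP = -0.2 − 0.273 + 0.671 = 0.198%.
Difference = 0.12 − (0.198) = -0.078 pp.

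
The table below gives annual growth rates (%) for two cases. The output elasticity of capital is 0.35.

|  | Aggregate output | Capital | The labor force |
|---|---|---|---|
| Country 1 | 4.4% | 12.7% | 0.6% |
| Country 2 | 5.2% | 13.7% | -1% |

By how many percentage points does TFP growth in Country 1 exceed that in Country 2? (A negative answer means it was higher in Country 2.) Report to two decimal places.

-1.49 percentage points

Labor's share = 1 − 0.35 = 0.65.
Country 1: TFP = 4.4 − 4.445 − 0.39 = -0.435%.
Country 2: TFP = 5.2 − 4.795 + 0.65 = 1.055%.
Difference = -0.435 − (1.055) = -1.49 pp.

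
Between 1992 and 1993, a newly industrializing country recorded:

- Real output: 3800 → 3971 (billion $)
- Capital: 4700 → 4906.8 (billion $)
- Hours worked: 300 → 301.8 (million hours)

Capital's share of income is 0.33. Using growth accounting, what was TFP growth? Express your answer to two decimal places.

Real output growth = (3971 − 3800) / 3800 = 4.5%.
Capital growth = (4906.8 − 4700) / 4700 = 4.4%.
Hours worked growth = (301.8 − 300) / 300 = 0.6%.
Labor's share = 1 − 0.33 = 0.67.
Capital: 0.33 × 4.4 = 1.452 pp.
Hours worked: 0.67 × 0.6 = 0.402 pp.
TFP growth = 4.5 − 1.854 = 2.646%.

TFP growth was 2.65%.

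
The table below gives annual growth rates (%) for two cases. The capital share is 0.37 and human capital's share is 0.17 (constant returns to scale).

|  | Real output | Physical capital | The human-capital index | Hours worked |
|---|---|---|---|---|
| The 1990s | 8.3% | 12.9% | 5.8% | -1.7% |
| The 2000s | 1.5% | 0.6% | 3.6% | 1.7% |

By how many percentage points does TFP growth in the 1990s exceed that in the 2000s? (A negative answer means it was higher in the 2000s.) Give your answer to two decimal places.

3.44 percentage points

Labor's share = 1 − 0.37 − 0.17 = 0.46.
The 1990s: TFP = 8.3 − 4.773 − 0.986 + 0.782 = 3.323%.
The 2000s: TFP = 1.5 − 0.222 − 0.612 − 0.782 = -0.116%.
Difference = 3.323 − (-0.116) = 3.439 pp.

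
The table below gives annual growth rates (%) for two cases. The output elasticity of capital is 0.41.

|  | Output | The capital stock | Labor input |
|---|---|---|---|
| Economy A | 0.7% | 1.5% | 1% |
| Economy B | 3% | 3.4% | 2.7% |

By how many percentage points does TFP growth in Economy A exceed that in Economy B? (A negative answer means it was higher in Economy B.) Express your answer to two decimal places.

Labor's share = 1 − 0.41 = 0.59.
Economy A: TFP = 0.7 − 0.615 − 0.59 = -0.505%.
Economy B: TFP = 3 − 1.394 − 1.593 = 0.013%.
Difference = -0.505 − (0.013) = -0.518 pp.

-0.52 percentage points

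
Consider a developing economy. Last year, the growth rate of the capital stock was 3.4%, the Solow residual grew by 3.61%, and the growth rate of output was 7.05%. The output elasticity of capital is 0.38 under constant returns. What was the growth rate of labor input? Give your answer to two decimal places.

Labor input growth was 3.46%.

Labor's share = 1 − 0.38 = 0.62.
gY = gA + 0.38×3.4 + 0.62×g.
0.62×g = 7.05 − 3.61 − 1.292 = 2.148.
g = 2.148 / 0.62 = 3.4645%.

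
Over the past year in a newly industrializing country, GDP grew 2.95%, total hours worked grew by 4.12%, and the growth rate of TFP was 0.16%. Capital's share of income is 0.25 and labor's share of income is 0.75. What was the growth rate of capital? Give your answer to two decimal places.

Labor's share = 1 − 0.25 = 0.75.
gY = gA + 0.75×4.12 + 0.25×g.
0.25×g = 2.95 − 0.16 − 3.09 = -0.3.
g = -0.3 / 0.25 = -1.2%.

-1.20%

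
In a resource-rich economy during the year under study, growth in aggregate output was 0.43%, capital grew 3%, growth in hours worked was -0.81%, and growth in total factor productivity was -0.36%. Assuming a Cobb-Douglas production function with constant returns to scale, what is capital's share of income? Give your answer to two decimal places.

gY = gA + α·gK + (1−α)·gL, so gY − gA − gL = α(gK − gL).
0.43 + 0.36 + 0.81 = α × (3 − (-0.81)).
1.6 = 3.81 α, so α = 0.4199.

Capital's share of income is 0.42.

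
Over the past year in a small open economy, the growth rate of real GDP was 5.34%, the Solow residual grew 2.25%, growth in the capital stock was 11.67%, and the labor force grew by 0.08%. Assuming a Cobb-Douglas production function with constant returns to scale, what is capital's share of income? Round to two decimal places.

gY = gA + α·gK + (1−α)·gL, so gY − gA − gL = α(gK − gL).
5.34 − 2.25 − 0.08 = α × (11.67 − 0.08).
3.01 = 11.59 α, so α = 0.2597.

Capital's share of income is 0.26.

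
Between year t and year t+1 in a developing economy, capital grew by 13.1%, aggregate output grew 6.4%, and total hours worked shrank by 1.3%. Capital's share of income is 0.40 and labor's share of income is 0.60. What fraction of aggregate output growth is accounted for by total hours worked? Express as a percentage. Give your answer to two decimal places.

Total hours worked accounted for -12.19% of growth.

Labor's share = 1 − 0.4 = 0.6.
Total hours worked contributed 0.6 × (-1.3) = -0.78 pp.
Share of growth = -0.78 / 6.4 × 100 = -12.1875%.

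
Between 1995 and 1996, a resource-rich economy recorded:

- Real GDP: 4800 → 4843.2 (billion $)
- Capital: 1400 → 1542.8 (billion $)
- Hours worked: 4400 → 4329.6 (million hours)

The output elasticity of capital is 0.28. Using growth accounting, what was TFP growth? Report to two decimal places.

-0.80%

Real GDP growth = (4843.2 − 4800) / 4800 = 0.9%.
Capital growth = (1542.8 − 1400) / 1400 = 10.2%.
Hours worked growth = (4329.6 − 4400) / 4400 = -1.6%.
Labor's share = 1 − 0.28 = 0.72.
Capital: 0.28 × 10.2 = 2.856 pp.
Hours worked: 0.72 × (-1.6) = -1.152 pp.
TFP growth = 0.9 − 1.704 = -0.804%.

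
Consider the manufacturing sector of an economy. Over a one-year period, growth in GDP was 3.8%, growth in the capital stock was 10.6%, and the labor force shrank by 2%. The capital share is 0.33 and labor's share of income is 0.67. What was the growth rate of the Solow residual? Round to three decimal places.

1.642%

Labor's share = 1 − 0.33 = 0.67.
The capital stock: 0.33 × 10.6 = 3.498 pp.
The labor force: 0.67 × (-2) = -1.34 pp.
TFP growth = 3.8 − 2.158 = 1.642%.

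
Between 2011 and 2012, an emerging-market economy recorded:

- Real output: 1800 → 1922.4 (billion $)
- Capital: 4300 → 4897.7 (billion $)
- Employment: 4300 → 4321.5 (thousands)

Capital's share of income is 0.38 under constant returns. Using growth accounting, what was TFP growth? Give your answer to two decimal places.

TFP grew 1.21%.

Real output growth = (1922.4 − 1800) / 1800 = 6.8%.
Capital growth = (4897.7 − 4300) / 4300 = 13.9%.
Employment growth = (4321.5 − 4300) / 4300 = 0.5%.
Labor's share = 1 − 0.38 = 0.62.
Capital: 0.38 × 13.9 = 5.282 pp.
Employment: 0.62 × 0.5 = 0.31 pp.
TFP growth = 6.8 − 5.592 = 1.208%.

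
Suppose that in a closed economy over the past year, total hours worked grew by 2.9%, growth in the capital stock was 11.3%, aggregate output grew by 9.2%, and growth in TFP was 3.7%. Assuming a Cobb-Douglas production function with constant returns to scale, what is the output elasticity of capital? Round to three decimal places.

gY = gA + α·gK + (1−α)·gL, so gY − gA − gL = α(gK − gL).
9.2 − 3.7 − 2.9 = α × (11.3 − 2.9).
2.6 = 8.4 α, so α = 0.30952.

α = 0.310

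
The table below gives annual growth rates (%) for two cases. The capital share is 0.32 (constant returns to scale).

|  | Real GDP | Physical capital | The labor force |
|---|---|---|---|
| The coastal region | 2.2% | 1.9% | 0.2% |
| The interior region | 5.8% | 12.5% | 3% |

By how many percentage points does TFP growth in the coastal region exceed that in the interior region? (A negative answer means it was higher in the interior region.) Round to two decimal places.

1.70 percentage points

Labor's share = 1 − 0.32 = 0.68.
The coastal region: TFP = 2.2 − 0.608 − 0.136 = 1.456%.
The interior region: TFP = 5.8 − 4 − 2.04 = -0.24%.
Difference = 1.456 − (-0.24) = 1.696 pp.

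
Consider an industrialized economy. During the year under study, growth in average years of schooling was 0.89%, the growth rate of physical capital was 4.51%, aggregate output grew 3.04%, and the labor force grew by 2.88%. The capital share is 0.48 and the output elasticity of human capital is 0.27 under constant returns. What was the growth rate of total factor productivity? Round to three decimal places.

-0.085%

Labor's share = 1 − 0.48 − 0.27 = 0.25.
Physical capital: 0.48 × 4.51 = 2.1648 pp.
Average years of schooling: 0.27 × 0.89 = 0.2403 pp.
The labor force: 0.25 × 2.88 = 0.72 pp.
TFP growth = 3.04 − 3.1251 = -0.0851%.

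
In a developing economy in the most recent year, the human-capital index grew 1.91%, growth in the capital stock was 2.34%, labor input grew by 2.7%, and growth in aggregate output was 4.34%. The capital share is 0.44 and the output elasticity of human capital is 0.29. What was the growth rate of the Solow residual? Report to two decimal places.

Labor's share = 1 − 0.44 − 0.29 = 0.27.
The capital stock: 0.44 × 2.34 = 1.0296 pp.
The human-capital index: 0.29 × 1.91 = 0.5539 pp.
Labor input: 0.27 × 2.7 = 0.729 pp.
TFP growth = 4.34 − 2.3125 = 2.0275%.

The Solow residual growth was 2.03%.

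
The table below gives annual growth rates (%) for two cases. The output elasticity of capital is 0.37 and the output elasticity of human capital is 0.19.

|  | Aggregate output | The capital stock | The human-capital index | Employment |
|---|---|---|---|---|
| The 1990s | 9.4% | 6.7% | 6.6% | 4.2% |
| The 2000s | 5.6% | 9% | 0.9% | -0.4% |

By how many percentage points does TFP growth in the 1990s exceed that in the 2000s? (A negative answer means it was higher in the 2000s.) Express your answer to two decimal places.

Labor's share = 1 − 0.37 − 0.19 = 0.44.
The 1990s: TFP = 9.4 − 2.479 − 1.254 − 1.848 = 3.819%.
The 2000s: TFP = 5.6 − 3.33 − 0.171 + 0.176 = 2.275%.
Difference = 3.819 − (2.275) = 1.544 pp.

1.54 percentage points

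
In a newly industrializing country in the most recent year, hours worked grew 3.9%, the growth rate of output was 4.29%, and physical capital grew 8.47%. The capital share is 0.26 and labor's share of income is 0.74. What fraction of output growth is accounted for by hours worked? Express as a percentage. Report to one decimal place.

Hours worked accounted for 67.3% of growth.

Labor's share = 1 − 0.26 = 0.74.
Hours worked contributed 0.74 × 3.9 = 2.886 pp.
Share of growth = 2.886 / 4.29 × 100 = 67.273%.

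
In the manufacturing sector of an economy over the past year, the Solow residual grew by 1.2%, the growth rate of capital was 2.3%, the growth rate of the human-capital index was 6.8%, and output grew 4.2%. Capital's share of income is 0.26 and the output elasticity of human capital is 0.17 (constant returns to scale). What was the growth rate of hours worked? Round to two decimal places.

2.19%

Labor's share = 1 − 0.26 − 0.17 = 0.57.
gY = gA + 0.26×2.3 + 0.17×6.8 + 0.57×g.
0.57×g = 4.2 − 1.2 − 1.754 = 1.246.
g = 1.246 / 0.57 = 2.186%.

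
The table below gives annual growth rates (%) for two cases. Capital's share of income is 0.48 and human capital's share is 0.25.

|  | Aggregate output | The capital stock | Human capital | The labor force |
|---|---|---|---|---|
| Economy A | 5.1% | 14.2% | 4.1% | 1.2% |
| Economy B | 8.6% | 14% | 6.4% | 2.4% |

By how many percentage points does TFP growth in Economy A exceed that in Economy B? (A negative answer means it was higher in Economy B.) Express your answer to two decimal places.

-2.70 percentage points

Labor's share = 1 − 0.48 − 0.25 = 0.27.
Economy A: TFP = 5.1 − 6.816 − 1.025 − 0.324 = -3.065%.
Economy B: TFP = 8.6 − 6.72 − 1.6 − 0.648 = -0.368%.
Difference = -3.065 − (-0.368) = -2.697 pp.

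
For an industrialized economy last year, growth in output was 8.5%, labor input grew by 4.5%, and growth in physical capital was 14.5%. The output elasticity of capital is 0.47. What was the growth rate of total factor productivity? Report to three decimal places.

-0.700%

Labor's share = 1 − 0.47 = 0.53.
Physical capital: 0.47 × 14.5 = 6.815 pp.
Labor input: 0.53 × 4.5 = 2.385 pp.
TFP growth = 8.5 − 9.2 = -0.7%.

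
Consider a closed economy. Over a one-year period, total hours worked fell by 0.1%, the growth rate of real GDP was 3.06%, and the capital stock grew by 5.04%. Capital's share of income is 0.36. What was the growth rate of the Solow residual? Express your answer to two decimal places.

Labor's share = 1 − 0.36 = 0.64.
The capital stock: 0.36 × 5.04 = 1.8144 pp.
Total hours worked: 0.64 × (-0.1) = -0.064 pp.
TFP growth = 3.06 − 1.7504 = 1.3096%.

1.31%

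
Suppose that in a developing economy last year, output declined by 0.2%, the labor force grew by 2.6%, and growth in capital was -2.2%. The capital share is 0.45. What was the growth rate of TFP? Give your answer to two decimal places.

-0.64%

Labor's share = 1 − 0.45 = 0.55.
Capital: 0.45 × (-2.2) = -0.99 pp.
The labor force: 0.55 × 2.6 = 1.43 pp.
TFP growth = -0.2 − 0.44 = -0.64%.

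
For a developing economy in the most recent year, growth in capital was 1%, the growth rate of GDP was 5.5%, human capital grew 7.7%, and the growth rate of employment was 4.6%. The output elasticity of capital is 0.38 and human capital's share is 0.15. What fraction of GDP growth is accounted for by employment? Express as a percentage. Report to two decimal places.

Labor's share = 1 − 0.38 − 0.15 = 0.47.
Employment contributed 0.47 × 4.6 = 2.162 pp.
Share of growth = 2.162 / 5.5 × 100 = 39.3091%.

Employment accounted for 39.31% of growth.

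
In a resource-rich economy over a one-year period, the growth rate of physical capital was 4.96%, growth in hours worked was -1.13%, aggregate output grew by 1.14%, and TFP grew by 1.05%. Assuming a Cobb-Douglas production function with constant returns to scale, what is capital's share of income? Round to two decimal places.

0.20

gY = gA + α·gK + (1−α)·gL, so gY − gA − gL = α(gK − gL).
1.14 − 1.05 + 1.13 = α × (4.96 − (-1.13)).
1.22 = 6.09 α, so α = 0.2003.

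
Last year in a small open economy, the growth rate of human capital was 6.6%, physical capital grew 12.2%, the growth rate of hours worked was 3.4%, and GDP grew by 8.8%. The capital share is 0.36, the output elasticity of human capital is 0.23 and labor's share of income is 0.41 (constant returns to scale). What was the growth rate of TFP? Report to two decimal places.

Labor's share = 1 − 0.36 − 0.23 = 0.41.
Physical capital: 0.36 × 12.2 = 4.392 pp.
Human capital: 0.23 × 6.6 = 1.518 pp.
Hours worked: 0.41 × 3.4 = 1.394 pp.
TFP growth = 8.8 − 7.304 = 1.496%.

1.50%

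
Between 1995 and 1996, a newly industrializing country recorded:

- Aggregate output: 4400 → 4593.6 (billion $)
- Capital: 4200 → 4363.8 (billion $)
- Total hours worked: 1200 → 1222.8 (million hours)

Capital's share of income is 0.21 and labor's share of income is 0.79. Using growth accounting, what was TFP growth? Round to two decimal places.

Aggregate output growth = (4593.6 − 4400) / 4400 = 4.4%.
Capital growth = (4363.8 − 4200) / 4200 = 3.9%.
Total hours worked growth = (1222.8 − 1200) / 1200 = 1.9%.
Labor's share = 1 − 0.21 = 0.79.
Capital: 0.21 × 3.9 = 0.819 pp.
Total hours worked: 0.79 × 1.9 = 1.501 pp.
TFP growth = 4.4 − 2.32 = 2.08%.

2.08%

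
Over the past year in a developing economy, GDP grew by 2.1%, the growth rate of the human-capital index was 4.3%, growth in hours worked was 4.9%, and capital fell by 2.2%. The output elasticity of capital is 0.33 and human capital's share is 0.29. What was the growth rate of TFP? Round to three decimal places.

Labor's share = 1 − 0.33 − 0.29 = 0.38.
Capital: 0.33 × (-2.2) = -0.726 pp.
The human-capital index: 0.29 × 4.3 = 1.247 pp.
Hours worked: 0.38 × 4.9 = 1.862 pp.
TFP growth = 2.1 − 2.383 = -0.283%.

-0.283%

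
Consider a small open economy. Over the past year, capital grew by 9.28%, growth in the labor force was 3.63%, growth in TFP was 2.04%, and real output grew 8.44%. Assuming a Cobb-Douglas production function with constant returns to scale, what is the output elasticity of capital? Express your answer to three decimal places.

0.490

gY = gA + α·gK + (1−α)·gL, so gY − gA − gL = α(gK − gL).
8.44 − 2.04 − 3.63 = α × (9.28 − 3.63).
2.77 = 5.65 α, so α = 0.49027.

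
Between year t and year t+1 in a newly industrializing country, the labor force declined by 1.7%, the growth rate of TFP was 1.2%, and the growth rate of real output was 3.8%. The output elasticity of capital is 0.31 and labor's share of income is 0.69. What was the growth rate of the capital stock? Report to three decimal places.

12.171%

Labor's share = 1 − 0.31 = 0.69.
gY = gA + 0.69×(-1.7) + 0.31×g.
0.31×g = 3.8 − 1.2 + 1.173 = 3.773.
g = 3.773 / 0.31 = 12.17097%.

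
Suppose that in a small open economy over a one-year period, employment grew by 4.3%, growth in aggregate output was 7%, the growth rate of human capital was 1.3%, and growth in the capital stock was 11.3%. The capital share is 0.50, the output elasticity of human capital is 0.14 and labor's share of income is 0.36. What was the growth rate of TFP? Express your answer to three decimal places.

-0.380%

Labor's share = 1 − 0.5 − 0.14 = 0.36.
The capital stock: 0.5 × 11.3 = 5.65 pp.
Human capital: 0.14 × 1.3 = 0.182 pp.
Employment: 0.36 × 4.3 = 1.548 pp.
TFP growth = 7 − 7.38 = -0.38%.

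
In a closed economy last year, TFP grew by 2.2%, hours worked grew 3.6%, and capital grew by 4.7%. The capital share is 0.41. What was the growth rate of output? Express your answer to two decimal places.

Labor's share = 1 − 0.41 = 0.59.
Capital: 0.41 × 4.7 = 1.927 pp.
Hours worked: 0.59 × 3.6 = 2.124 pp.
Output growth = 2.2 + 4.051 = 6.251%.

6.25%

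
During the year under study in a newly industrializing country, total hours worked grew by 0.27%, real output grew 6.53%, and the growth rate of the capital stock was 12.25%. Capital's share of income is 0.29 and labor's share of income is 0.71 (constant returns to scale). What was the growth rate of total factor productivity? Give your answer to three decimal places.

Total factor productivity growth was 2.786%.

Labor's share = 1 − 0.29 = 0.71.
The capital stock: 0.29 × 12.25 = 3.5525 pp.
Total hours worked: 0.71 × 0.27 = 0.1917 pp.
TFP growth = 6.53 − 3.7442 = 2.7858%.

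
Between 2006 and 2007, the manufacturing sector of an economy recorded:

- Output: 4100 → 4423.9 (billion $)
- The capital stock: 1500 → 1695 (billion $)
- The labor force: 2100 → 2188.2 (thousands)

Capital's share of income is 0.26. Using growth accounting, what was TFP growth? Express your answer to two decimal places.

Output growth = (4423.9 − 4100) / 4100 = 7.9%.
The capital stock growth = (1695 − 1500) / 1500 = 13%.
The labor force growth = (2188.2 − 2100) / 2100 = 4.2%.
Labor's share = 1 − 0.26 = 0.74.
The capital stock: 0.26 × 13 = 3.38 pp.
The labor force: 0.74 × 4.2 = 3.108 pp.
TFP growth = 7.9 − 6.488 = 1.412%.

1.41%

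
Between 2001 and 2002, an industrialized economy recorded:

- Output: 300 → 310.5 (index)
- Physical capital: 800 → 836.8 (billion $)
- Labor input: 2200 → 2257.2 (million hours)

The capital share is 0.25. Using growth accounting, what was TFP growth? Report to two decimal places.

Output growth = (310.5 − 300) / 300 = 3.5%.
Physical capital growth = (836.8 − 800) / 800 = 4.6%.
Labor input growth = (2257.2 − 2200) / 2200 = 2.6%.
Labor's share = 1 − 0.25 = 0.75.
Physical capital: 0.25 × 4.6 = 1.15 pp.
Labor input: 0.75 × 2.6 = 1.95 pp.
TFP growth = 3.5 − 3.1 = 0.4%.

0.40%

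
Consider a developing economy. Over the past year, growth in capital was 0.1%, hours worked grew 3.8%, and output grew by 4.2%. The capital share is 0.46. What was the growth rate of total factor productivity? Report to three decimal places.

Labor's share = 1 − 0.46 = 0.54.
Capital: 0.46 × 0.1 = 0.046 pp.
Hours worked: 0.54 × 3.8 = 2.052 pp.
TFP growth = 4.2 − 2.098 = 2.102%.

2.102%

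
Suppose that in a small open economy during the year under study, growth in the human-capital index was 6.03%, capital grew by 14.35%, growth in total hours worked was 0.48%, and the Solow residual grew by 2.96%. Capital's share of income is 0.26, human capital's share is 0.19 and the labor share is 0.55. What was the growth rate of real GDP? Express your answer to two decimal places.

Real GDP grew 8.10%.

Labor's share = 1 − 0.26 − 0.19 = 0.55.
Capital: 0.26 × 14.35 = 3.731 pp.
The human-capital index: 0.19 × 6.03 = 1.1457 pp.
Total hours worked: 0.55 × 0.48 = 0.264 pp.
Output growth = 2.96 + 5.1407 = 8.1007%.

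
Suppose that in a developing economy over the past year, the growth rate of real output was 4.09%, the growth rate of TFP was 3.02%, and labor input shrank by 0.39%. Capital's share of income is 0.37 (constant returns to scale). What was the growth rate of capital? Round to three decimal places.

Capital growth was 3.556%.

Labor's share = 1 − 0.37 = 0.63.
gY = gA + 0.63×(-0.39) + 0.37×g.
0.37×g = 4.09 − 3.02 + 0.2457 = 1.3157.
g = 1.3157 / 0.37 = 3.55595%.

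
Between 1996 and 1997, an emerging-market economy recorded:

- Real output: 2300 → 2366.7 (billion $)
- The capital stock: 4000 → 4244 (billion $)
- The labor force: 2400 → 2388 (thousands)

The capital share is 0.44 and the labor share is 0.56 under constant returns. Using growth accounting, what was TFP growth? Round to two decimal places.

0.50%

Real output growth = (2366.7 − 2300) / 2300 = 2.9%.
The capital stock growth = (4244 − 4000) / 4000 = 6.1%.
The labor force growth = (2388 − 2400) / 2400 = -0.5%.
Labor's share = 1 − 0.44 = 0.56.
The capital stock: 0.44 × 6.1 = 2.684 pp.
The labor force: 0.56 × (-0.5) = -0.28 pp.
TFP growth = 2.9 − 2.404 = 0.496%.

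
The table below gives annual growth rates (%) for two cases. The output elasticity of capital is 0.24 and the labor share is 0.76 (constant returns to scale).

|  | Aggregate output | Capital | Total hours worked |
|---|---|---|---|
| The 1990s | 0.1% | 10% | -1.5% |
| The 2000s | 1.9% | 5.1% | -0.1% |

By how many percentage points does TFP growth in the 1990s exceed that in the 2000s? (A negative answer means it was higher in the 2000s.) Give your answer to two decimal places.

-1.91 percentage points

Labor's share = 1 − 0.24 = 0.76.
The 1990s: TFP = 0.1 − 2.4 + 1.14 = -1.16%.
The 2000s: TFP = 1.9 − 1.224 + 0.076 = 0.752%.
Difference = -1.16 − (0.752) = -1.912 pp.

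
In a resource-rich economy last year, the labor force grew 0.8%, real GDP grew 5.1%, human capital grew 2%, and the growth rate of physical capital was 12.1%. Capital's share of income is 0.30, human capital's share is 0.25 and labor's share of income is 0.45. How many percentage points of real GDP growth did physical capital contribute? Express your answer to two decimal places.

Contribution = share × growth = 0.3 × 12.1 = 3.63 pp.

3.63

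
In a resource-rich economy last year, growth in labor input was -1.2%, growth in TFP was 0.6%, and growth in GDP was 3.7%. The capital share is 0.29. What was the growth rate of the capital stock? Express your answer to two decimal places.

The capital stock growth was 13.63%.

Labor's share = 1 − 0.29 = 0.71.
gY = gA + 0.71×(-1.2) + 0.29×g.
0.29×g = 3.7 − 0.6 + 0.852 = 3.952.
g = 3.952 / 0.29 = 13.6276%.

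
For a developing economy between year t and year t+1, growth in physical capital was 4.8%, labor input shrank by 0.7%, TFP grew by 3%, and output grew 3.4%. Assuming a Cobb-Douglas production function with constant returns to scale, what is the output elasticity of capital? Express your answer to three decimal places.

α = 0.200

gY = gA + α·gK + (1−α)·gL, so gY − gA − gL = α(gK − gL).
3.4 − 3 + 0.7 = α × (4.8 − (-0.7)).
1.1 = 5.5 α, so α = 0.2.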